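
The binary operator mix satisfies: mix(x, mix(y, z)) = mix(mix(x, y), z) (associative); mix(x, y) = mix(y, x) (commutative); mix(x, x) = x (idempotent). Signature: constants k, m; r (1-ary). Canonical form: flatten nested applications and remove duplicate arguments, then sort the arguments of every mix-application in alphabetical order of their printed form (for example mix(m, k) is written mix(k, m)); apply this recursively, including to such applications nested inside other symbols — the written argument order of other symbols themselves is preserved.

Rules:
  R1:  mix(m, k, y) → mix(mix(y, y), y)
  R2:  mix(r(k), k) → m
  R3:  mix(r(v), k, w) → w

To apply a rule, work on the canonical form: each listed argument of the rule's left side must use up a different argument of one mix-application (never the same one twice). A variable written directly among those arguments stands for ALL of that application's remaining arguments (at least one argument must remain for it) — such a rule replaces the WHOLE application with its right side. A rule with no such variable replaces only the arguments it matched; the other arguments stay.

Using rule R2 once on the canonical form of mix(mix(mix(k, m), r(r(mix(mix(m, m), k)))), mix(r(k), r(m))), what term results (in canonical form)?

Answer: mix(m, r(m), r(r(mix(k, m))))

Derivation:
Canonical form:  mix(k, m, r(k), r(m), r(r(mix(k, m))))
Apply R2:  consuming k, r(k)
Giving:  mix(m, r(m), r(r(mix(k, m))))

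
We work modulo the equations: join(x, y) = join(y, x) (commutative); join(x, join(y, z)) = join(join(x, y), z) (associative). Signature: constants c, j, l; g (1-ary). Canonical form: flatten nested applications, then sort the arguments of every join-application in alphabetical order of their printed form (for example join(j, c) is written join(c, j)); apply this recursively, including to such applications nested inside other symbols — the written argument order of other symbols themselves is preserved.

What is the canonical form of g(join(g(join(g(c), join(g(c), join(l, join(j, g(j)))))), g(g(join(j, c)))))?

Answer: g(join(g(g(join(c, j))), g(join(g(c), g(c), g(j), j, l))))

Derivation:
Work inside:  join(g(join(g(c), join(g(c), join(l, join(j, g(j)))))), g(g(join(j, c))))
Simplify inside:  g(join(g(c), join(g(c), join(l, join(j, g(j))))))  →  g(join(g(c), g(c), g(j), j, l))
Simplify inside:  g(g(join(j, c)))  →  g(g(join(c, j)))
Sort:  join(g(g(join(c, j))), g(join(g(c), g(c), g(j), j, l)))
Put back:  g(join(g(g(join(c, j))), g(join(g(c), g(c), g(j), j, l))))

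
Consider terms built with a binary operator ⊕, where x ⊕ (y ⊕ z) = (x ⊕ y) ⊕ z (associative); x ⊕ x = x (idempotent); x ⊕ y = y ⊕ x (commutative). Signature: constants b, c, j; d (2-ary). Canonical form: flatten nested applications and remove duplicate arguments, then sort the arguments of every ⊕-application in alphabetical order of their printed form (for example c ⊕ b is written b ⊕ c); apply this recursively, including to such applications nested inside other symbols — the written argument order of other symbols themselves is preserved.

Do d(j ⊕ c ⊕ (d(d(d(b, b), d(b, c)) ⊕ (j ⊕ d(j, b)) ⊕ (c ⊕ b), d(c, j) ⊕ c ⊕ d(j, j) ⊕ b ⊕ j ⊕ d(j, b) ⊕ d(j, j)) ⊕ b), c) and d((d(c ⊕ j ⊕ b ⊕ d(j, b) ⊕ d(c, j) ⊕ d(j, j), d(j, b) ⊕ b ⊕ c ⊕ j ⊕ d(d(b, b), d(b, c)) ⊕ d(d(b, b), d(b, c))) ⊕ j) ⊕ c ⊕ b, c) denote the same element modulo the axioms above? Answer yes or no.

Left:  d(j ⊕ c ⊕ (d(d(d(b, b), d(b, c)) ⊕ (j ⊕ d(j, b)) ⊕ (c ⊕ b), d(c, j) ⊕ c ⊕ d(j, j) ⊕ b ⊕ j ⊕ d(j, b) ⊕ d(j, j)) ⊕ b), c)
  Work inside:  j ⊕ c ⊕ (d(d(d(b, b), d(b, c)) ⊕ (j ⊕ d(j, b)) ⊕ (c ⊕ b), d(c, j) ⊕ c ⊕ d(j, j) ⊕ b ⊕ j ⊕ d(j, b) ⊕ d(j, j)) ⊕ b)
  Flatten:  j ⊕ c ⊕ d(d(d(b, b), d(b, c)) ⊕ (j ⊕ d(j, b)) ⊕ (c ⊕ b), d(c, j) ⊕ c ⊕ d(j, j) ⊕ b ⊕ j ⊕ d(j, b) ⊕ d(j, j)) ⊕ b
  Simplify inside:  d(d(d(b, b), d(b, c)) ⊕ (j ⊕ d(j, b)) ⊕ (c ⊕ b), d(c, j) ⊕ c ⊕ d(j, j) ⊕ b ⊕ j ⊕ d(j, b) ⊕ d(j, j))  →  d(b ⊕ c ⊕ d(d(b, b), d(b, c)) ⊕ d(j, b) ⊕ j, b ⊕ c ⊕ d(c, j) ⊕ d(j, b) ⊕ d(j, j) ⊕ j)
  Sort arguments:  b ⊕ c ⊕ d(b ⊕ c ⊕ d(d(b, b), d(b, c)) ⊕ d(j, b) ⊕ j, b ⊕ c ⊕ d(c, j) ⊕ d(j, b) ⊕ d(j, j) ⊕ j) ⊕ j
  Rebuild:  d(b ⊕ c ⊕ d(b ⊕ c ⊕ d(d(b, b), d(b, c)) ⊕ d(j, b) ⊕ j, b ⊕ c ⊕ d(c, j) ⊕ d(j, b) ⊕ d(j, j) ⊕ j) ⊕ j, c)
Right:  d((d(c ⊕ j ⊕ b ⊕ d(j, b) ⊕ d(c, j) ⊕ d(j, j), d(j, b) ⊕ b ⊕ c ⊕ j ⊕ d(d(b, b), d(b, c)) ⊕ d(d(b, b), d(b, c))) ⊕ j) ⊕ c ⊕ b, c)
  Focus inside:  (d(c ⊕ j ⊕ b ⊕ d(j, b) ⊕ d(c, j) ⊕ d(j, j), d(j, b) ⊕ b ⊕ c ⊕ j ⊕ d(d(b, b), d(b, c)) ⊕ d(d(b, b), d(b, c))) ⊕ j) ⊕ c ⊕ b
  Un-nest:  d(c ⊕ j ⊕ b ⊕ d(j, b) ⊕ d(c, j) ⊕ d(j, j), d(j, b) ⊕ b ⊕ c ⊕ j ⊕ d(d(b, b), d(b, c)) ⊕ d(d(b, b), d(b, c))) ⊕ j ⊕ c ⊕ b
  Canonicalize subterm:  d(c ⊕ j ⊕ b ⊕ d(j, b) ⊕ d(c, j) ⊕ d(j, j), d(j, b) ⊕ b ⊕ c ⊕ j ⊕ d(d(b, b), d(b, c)) ⊕ d(d(b, b), d(b, c)))  →  d(b ⊕ c ⊕ d(c, j) ⊕ d(j, b) ⊕ d(j, j) ⊕ j, b ⊕ c ⊕ d(d(b, b), d(b, c)) ⊕ d(j, b) ⊕ j)
  Sort:  b ⊕ c ⊕ d(b ⊕ c ⊕ d(c, j) ⊕ d(j, b) ⊕ d(j, j) ⊕ j, b ⊕ c ⊕ d(d(b, b), d(b, c)) ⊕ d(j, b) ⊕ j) ⊕ j
  Rebuild:  d(b ⊕ c ⊕ d(b ⊕ c ⊕ d(c, j) ⊕ d(j, b) ⊕ d(j, j) ⊕ j, b ⊕ c ⊕ d(d(b, b), d(b, c)) ⊕ d(j, b) ⊕ j) ⊕ j, c)

Answer: no — d(b ⊕ c ⊕ d(b ⊕ c ⊕ d(d(b, b), d(b, c)) ⊕ d(j, b) ⊕ j, b ⊕ c ⊕ d(c, j) ⊕ d(j, b) ⊕ d(j, j) ⊕ j) ⊕ j, c) vs d(b ⊕ c ⊕ d(b ⊕ c ⊕ d(c, j) ⊕ d(j, b) ⊕ d(j, j) ⊕ j, b ⊕ c ⊕ d(d(b, b), d(b, c)) ⊕ d(j, b) ⊕ j) ⊕ j, c)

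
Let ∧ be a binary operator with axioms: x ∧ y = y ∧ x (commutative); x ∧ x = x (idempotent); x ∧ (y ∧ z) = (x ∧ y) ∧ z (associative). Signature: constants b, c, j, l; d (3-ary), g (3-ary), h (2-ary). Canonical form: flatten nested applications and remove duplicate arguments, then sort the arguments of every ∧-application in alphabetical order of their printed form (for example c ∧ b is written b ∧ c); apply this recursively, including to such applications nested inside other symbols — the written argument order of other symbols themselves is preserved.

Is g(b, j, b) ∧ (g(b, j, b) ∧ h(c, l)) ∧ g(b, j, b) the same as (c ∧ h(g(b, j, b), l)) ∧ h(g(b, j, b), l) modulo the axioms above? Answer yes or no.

Left:  g(b, j, b) ∧ (g(b, j, b) ∧ h(c, l)) ∧ g(b, j, b)
  Merge nested applications:  g(b, j, b) ∧ g(b, j, b) ∧ h(c, l) ∧ g(b, j, b)
  Idempotence:  drop duplicate g(b, j, b), g(b, j, b)
  Sort arguments:  g(b, j, b) ∧ h(c, l)
Right:  (c ∧ h(g(b, j, b), l)) ∧ h(g(b, j, b), l)
  Merge nested applications:  c ∧ h(g(b, j, b), l) ∧ h(g(b, j, b), l)
  Deduplicate:  drop duplicate h(g(b, j, b), l)
  Order the arguments:  c ∧ h(g(b, j, b), l)

Answer: no — g(b, j, b) ∧ h(c, l) vs c ∧ h(g(b, j, b), l)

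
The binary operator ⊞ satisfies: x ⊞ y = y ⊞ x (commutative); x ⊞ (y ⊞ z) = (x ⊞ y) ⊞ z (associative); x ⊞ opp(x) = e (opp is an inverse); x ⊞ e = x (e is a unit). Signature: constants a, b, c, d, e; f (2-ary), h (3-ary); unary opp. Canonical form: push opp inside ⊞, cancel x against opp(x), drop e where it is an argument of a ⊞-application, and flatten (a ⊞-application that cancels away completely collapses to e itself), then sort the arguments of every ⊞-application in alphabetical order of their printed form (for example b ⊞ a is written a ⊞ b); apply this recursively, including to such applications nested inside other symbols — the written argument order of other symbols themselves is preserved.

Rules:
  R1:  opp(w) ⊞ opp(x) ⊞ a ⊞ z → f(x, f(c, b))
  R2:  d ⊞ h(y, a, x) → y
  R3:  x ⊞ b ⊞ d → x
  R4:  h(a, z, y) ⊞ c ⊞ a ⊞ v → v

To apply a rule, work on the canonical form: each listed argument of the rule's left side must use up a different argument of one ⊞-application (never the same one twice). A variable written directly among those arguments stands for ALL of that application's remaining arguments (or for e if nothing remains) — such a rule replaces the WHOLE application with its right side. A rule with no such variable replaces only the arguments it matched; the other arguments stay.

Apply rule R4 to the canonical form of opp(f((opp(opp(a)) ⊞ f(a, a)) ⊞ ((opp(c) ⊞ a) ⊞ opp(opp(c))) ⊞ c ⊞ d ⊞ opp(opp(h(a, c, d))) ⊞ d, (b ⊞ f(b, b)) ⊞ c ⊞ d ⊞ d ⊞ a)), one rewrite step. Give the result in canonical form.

Canonical form:  opp(f(a ⊞ a ⊞ c ⊞ d ⊞ d ⊞ f(a, a) ⊞ h(a, c, d), a ⊞ b ⊞ c ⊞ d ⊞ d ⊞ f(b, b)))
R4 matches:  uses a, c, h(a, c, d);  v := a ⊞ d ⊞ d ⊞ f(a, a), y := d, z := c
Every leftover argument binds to the variable; the entire application is replaced.
Result:  opp(f(a ⊞ d ⊞ d ⊞ f(a, a), a ⊞ b ⊞ c ⊞ d ⊞ d ⊞ f(b, b)))

Answer: opp(f(a ⊞ d ⊞ d ⊞ f(a, a), a ⊞ b ⊞ c ⊞ d ⊞ d ⊞ f(b, b)))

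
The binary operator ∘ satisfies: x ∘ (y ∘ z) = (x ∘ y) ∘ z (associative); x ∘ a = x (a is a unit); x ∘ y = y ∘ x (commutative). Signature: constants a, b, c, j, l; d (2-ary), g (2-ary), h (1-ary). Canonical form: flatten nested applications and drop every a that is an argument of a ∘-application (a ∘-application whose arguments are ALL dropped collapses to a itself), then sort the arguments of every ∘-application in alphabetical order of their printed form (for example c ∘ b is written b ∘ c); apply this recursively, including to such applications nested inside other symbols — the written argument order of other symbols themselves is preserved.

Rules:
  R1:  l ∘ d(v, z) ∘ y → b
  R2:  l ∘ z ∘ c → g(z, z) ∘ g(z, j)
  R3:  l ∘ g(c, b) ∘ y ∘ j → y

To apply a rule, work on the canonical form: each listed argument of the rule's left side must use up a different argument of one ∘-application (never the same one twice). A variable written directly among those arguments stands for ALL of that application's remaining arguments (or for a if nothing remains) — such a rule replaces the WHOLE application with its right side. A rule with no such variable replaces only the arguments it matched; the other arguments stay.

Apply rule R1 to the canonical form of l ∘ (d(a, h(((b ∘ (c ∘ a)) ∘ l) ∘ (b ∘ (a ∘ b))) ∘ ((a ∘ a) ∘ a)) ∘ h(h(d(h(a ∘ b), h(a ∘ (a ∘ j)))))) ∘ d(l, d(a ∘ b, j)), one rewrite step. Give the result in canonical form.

Canonical form:  d(a, h(b ∘ b ∘ b ∘ c ∘ l)) ∘ d(l, d(b, j)) ∘ h(h(d(h(b), h(j)))) ∘ l
R1 matches:  uses d(a, h(b ∘ b ∘ b ∘ c ∘ l)), l;  v := a, y := d(l, d(b, j)) ∘ h(h(d(h(b), h(j)))), z := h(b ∘ b ∘ b ∘ c ∘ l)
Every leftover argument binds to the variable; the entire application is replaced.
Giving:  b

Answer: b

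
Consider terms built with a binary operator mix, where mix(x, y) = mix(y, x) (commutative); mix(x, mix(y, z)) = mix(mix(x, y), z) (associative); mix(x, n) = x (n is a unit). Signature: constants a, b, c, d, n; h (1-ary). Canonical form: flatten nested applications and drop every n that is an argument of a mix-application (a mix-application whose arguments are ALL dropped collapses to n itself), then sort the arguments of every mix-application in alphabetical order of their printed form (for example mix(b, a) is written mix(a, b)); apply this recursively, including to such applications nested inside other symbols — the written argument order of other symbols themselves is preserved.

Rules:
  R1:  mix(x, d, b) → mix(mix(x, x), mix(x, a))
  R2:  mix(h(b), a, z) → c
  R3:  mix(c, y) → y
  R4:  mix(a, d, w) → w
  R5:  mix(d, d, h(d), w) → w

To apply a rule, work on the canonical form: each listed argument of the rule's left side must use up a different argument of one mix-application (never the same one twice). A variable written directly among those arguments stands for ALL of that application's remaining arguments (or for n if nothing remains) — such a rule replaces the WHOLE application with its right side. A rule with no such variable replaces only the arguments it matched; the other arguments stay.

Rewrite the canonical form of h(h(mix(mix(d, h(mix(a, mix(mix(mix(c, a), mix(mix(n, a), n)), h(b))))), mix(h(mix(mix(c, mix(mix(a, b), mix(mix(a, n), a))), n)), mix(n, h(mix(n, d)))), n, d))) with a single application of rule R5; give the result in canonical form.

Answer: h(h(mix(h(mix(a, a, a, b, c)), h(mix(a, a, a, c, h(b))))))

Derivation:
Canonical form:  h(h(mix(d, d, h(d), h(mix(a, a, a, b, c)), h(mix(a, a, a, c, h(b))))))
Match R5:  consume d, d, h(d);  w := mix(h(mix(a, a, a, b, c)), h(mix(a, a, a, c, h(b))))
The variable takes the whole remainder — replace the entire application.
New term:  h(h(mix(h(mix(a, a, a, b, c)), h(mix(a, a, a, c, h(b))))))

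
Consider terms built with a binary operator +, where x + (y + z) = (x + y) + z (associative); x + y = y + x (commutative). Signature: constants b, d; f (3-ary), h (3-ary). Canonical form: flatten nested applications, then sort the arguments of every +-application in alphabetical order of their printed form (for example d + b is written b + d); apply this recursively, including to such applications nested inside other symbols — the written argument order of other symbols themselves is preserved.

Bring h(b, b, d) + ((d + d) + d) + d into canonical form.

Un-nest:  h(b, b, d) + d + d + d + d
Sort:  d + d + d + d + h(b, b, d)

Answer: d + d + d + d + h(b, b, d)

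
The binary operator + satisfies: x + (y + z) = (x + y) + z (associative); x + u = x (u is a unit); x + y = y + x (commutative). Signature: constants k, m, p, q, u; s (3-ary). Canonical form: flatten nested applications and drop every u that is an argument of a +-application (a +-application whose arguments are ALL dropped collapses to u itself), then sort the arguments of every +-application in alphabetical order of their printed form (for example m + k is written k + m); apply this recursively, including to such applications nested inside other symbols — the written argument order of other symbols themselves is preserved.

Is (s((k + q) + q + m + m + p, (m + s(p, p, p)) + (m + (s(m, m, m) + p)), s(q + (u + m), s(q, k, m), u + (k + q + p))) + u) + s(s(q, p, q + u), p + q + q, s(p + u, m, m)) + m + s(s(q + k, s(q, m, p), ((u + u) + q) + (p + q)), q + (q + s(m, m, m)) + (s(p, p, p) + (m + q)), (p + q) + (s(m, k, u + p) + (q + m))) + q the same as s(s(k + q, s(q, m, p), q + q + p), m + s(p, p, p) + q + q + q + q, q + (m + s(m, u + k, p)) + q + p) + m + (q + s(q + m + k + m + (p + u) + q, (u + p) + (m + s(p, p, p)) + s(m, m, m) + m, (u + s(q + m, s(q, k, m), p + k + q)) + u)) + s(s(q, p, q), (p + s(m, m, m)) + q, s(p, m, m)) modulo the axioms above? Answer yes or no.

Answer: no — m + q + s(k + m + m + p + q + q, m + m + p + s(m, m, m) + s(p, p, p), s(m + q, s(q, k, m), k + p + q)) + s(s(k + q, s(q, m, p), p + q + q), m + q + q + q + s(m, m, m) + s(p, p, p), m + p + q + q + s(m, k, p)) + s(s(q, p, q), p + q + q, s(p, m, m)) vs m + q + s(k + m + m + p + q + q, m + m + p + s(m, m, m) + s(p, p, p), s(m + q, s(q, k, m), k + p + q)) + s(s(k + q, s(q, m, p), p + q + q), m + q + q + q + q + s(p, p, p), m + p + q + q + s(m, k, p)) + s(s(q, p, q), p + q + s(m, m, m), s(p, m, m))

Derivation:
Left:  (s((k + q) + q + m + m + p, (m + s(p, p, p)) + (m + (s(m, m, m) + p)), s(q + (u + m), s(q, k, m), u + (k + q + p))) + u) + s(s(q, p, q + u), p + q + q, s(p + u, m, m)) + m + s(s(q + k, s(q, m, p), ((u + u) + q) + (p + q)), q + (q + s(m, m, m)) + (s(p, p, p) + (m + q)), (p + q) + (s(m, k, u + p) + (q + m))) + q
  Flatten:  s((k + q) + q + m + m + p, (m + s(p, p, p)) + (m + (s(m, m, m) + p)), s(q + (u + m), s(q, k, m), u + (k + q + p))) + u + s(s(q, p, q + u), p + q + q, s(p + u, m, m)) + m + s(s(q + k, s(q, m, p), ((u + u) + q) + (p + q)), q + (q + s(m, m, m)) + (s(p, p, p) + (m + q)), (p + q) + (s(m, k, u + p) + (q + m))) + q
  Canonicalize subterm:  s((k + q) + q + m + m + p, (m + s(p, p, p)) + (m + (s(m, m, m) + p)), s(q + (u + m), s(q, k, m), u + (k + q + p)))  →  s(k + m + m + p + q + q, m + m + p + s(m, m, m) + s(p, p, p), s(m + q, s(q, k, m), k + p + q))
  Simplify inside:  s(s(q, p, q + u), p + q + q, s(p + u, m, m))  →  s(s(q, p, q), p + q + q, s(p, m, m))
  Simplify inside:  s(s(q + k, s(q, m, p), ((u + u) + q) + (p + q)), q + (q + s(m, m, m)) + (s(p, p, p) + (m + q)), (p + q) + (s(m, k, u + p) + (q + m)))  →  s(s(k + q, s(q, m, p), p + q + q), m + q + q + q + s(m, m, m) + s(p, p, p), m + p + q + q + s(m, k, p))
  Units out:  drop u
  Sort:  m + q + s(k + m + m + p + q + q, m + m + p + s(m, m, m) + s(p, p, p), s(m + q, s(q, k, m), k + p + q)) + s(s(k + q, s(q, m, p), p + q + q), m + q + q + q + s(m, m, m) + s(p, p, p), m + p + q + q + s(m, k, p)) + s(s(q, p, q), p + q + q, s(p, m, m))
Right:  s(s(k + q, s(q, m, p), q + q + p), m + s(p, p, p) + q + q + q + q, q + (m + s(m, u + k, p)) + q + p) + m + (q + s(q + m + k + m + (p + u) + q, (u + p) + (m + s(p, p, p)) + s(m, m, m) + m, (u + s(q + m, s(q, k, m), p + k + q)) + u)) + s(s(q, p, q), (p + s(m, m, m)) + q, s(p, m, m))
  Flatten:  s(s(k + q, s(q, m, p), q + q + p), m + s(p, p, p) + q + q + q + q, q + (m + s(m, u + k, p)) + q + p) + m + q + s(q + m + k + m + (p + u) + q, (u + p) + (m + s(p, p, p)) + s(m, m, m) + m, (u + s(q + m, s(q, k, m), p + k + q)) + u) + s(s(q, p, q), (p + s(m, m, m)) + q, s(p, m, m))
  Inside:  s(s(k + q, s(q, m, p), q + q + p), m + s(p, p, p) + q + q + q + q, q + (m + s(m, u + k, p)) + q + p)  →  s(s(k + q, s(q, m, p), p + q + q), m + q + q + q + q + s(p, p, p), m + p + q + q + s(m, k, p))
  Canonicalize subterm:  s(q + m + k + m + (p + u) + q, (u + p) + (m + s(p, p, p)) + s(m, m, m) + m, (u + s(q + m, s(q, k, m), p + k + q)) + u)  →  s(k + m + m + p + q + q, m + m + p + s(m, m, m) + s(p, p, p), s(m + q, s(q, k, m), k + p + q))
  Inside:  s(s(q, p, q), (p + s(m, m, m)) + q, s(p, m, m))  →  s(s(q, p, q), p + q + s(m, m, m), s(p, m, m))
  Sort arguments:  m + q + s(k + m + m + p + q + q, m + m + p + s(m, m, m) + s(p, p, p), s(m + q, s(q, k, m), k + p + q)) + s(s(k + q, s(q, m, p), p + q + q), m + q + q + q + q + s(p, p, p), m + p + q + q + s(m, k, p)) + s(s(q, p, q), p + q + s(m, m, m), s(p, m, m))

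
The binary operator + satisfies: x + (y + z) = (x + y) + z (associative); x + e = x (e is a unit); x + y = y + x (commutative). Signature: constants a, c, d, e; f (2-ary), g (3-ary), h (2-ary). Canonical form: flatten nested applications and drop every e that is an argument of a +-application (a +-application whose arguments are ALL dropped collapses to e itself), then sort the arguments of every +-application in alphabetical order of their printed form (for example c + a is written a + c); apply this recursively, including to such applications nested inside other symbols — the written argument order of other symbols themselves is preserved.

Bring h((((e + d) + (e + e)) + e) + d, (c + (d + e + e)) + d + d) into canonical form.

Descend into:  (((e + d) + (e + e)) + e) + d
Merge nested applications:  e + d + e + e + e + d
Units out:  drop e (×4)
Order the arguments:  d + d
Reassemble:  h(d + d, c + d + d + d)

Answer: h(d + d, c + d + d + d)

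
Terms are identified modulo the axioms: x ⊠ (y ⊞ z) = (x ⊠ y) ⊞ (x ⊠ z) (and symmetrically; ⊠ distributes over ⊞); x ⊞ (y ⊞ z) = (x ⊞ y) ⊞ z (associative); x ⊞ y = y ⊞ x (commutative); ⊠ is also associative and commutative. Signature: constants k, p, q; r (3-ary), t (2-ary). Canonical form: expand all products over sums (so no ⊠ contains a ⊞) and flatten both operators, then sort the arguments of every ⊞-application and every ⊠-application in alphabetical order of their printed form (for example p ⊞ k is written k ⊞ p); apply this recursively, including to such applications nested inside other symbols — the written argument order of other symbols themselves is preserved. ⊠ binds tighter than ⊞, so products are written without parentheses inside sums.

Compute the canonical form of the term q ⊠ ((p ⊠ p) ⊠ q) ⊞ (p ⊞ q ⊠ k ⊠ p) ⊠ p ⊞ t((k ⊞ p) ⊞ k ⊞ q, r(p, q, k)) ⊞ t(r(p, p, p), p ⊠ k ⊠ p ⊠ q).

Expand products over sums:  p ⊠ p ⊠ q ⊠ q ⊞ p ⊠ p ⊞ k ⊠ p ⊠ p ⊠ q ⊞ t(k ⊞ k ⊞ p ⊞ q, r(p, q, k)) ⊞ t(r(p, p, p), k ⊠ p ⊠ p ⊠ q)
Sort:  k ⊠ p ⊠ p ⊠ q ⊞ p ⊠ p ⊞ p ⊠ p ⊠ q ⊠ q ⊞ t(k ⊞ k ⊞ p ⊞ q, r(p, q, k)) ⊞ t(r(p, p, p), k ⊠ p ⊠ p ⊠ q)

Answer: k ⊠ p ⊠ p ⊠ q ⊞ p ⊠ p ⊞ p ⊠ p ⊠ q ⊠ q ⊞ t(k ⊞ k ⊞ p ⊞ q, r(p, q, k)) ⊞ t(r(p, p, p), k ⊠ p ⊠ p ⊠ q)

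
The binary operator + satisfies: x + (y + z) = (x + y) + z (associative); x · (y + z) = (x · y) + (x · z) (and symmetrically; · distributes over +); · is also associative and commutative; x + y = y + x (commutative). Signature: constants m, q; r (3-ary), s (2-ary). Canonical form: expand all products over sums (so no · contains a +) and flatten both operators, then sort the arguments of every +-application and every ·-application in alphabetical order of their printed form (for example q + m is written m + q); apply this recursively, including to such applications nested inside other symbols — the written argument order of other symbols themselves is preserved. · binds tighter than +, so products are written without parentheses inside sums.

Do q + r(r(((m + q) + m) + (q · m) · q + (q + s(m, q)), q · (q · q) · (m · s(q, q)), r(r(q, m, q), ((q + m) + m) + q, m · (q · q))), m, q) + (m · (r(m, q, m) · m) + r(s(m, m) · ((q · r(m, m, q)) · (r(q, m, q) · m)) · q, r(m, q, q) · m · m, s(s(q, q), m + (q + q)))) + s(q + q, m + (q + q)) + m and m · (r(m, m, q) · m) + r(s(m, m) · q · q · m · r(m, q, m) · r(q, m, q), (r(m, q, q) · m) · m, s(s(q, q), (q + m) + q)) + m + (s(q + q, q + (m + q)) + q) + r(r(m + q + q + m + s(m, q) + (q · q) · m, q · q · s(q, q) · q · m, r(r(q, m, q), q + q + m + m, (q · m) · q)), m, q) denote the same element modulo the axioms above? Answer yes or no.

Answer: no — m + m · m · r(m, q, m) + q + r(m · q · q · r(m, m, q) · r(q, m, q) · s(m, m), m · m · r(m, q, q), s(s(q, q), m + q + q)) + r(r(m + m + m · q · q + q + q + s(m, q), m · q · q · q · s(q, q), r(r(q, m, q), m + m + q + q, m · q · q)), m, q) + s(q + q, m + q + q) vs m + m · m · r(m, m, q) + q + r(m · q · q · r(m, q, m) · r(q, m, q) · s(m, m), m · m · r(m, q, q), s(s(q, q), m + q + q)) + r(r(m + m + m · q · q + q + q + s(m, q), m · q · q · q · s(q, q), r(r(q, m, q), m + m + q + q, m · q · q)), m, q) + s(q + q, m + q + q)

Derivation:
Left:  q + r(r(((m + q) + m) + (q · m) · q + (q + s(m, q)), q · (q · q) · (m · s(q, q)), r(r(q, m, q), ((q + m) + m) + q, m · (q · q))), m, q) + (m · (r(m, q, m) · m) + r(s(m, m) · ((q · r(m, m, q)) · (r(q, m, q) · m)) · q, r(m, q, q) · m · m, s(s(q, q), m + (q + q)))) + s(q + q, m + (q + q)) + m
  Un-nest:  q + r(r(m + m + m · q · q + q + q + s(m, q), m · q · q · q · s(q, q), r(r(q, m, q), m + m + q + q, m · q · q)), m, q) + m · m · r(m, q, m) + r(m · q · q · r(m, m, q) · r(q, m, q) · s(m, m), m · m · r(m, q, q), s(s(q, q), m + q + q)) + s(q + q, m + q + q) + m
  Sort arguments:  m + m · m · r(m, q, m) + q + r(m · q · q · r(m, m, q) · r(q, m, q) · s(m, m), m · m · r(m, q, q), s(s(q, q), m + q + q)) + r(r(m + m + m · q · q + q + q + s(m, q), m · q · q · q · s(q, q), r(r(q, m, q), m + m + q + q, m · q · q)), m, q) + s(q + q, m + q + q)
Right:  m · (r(m, m, q) · m) + r(s(m, m) · q · q · m · r(m, q, m) · r(q, m, q), (r(m, q, q) · m) · m, s(s(q, q), (q + m) + q)) + m + (s(q + q, q + (m + q)) + q) + r(r(m + q + q + m + s(m, q) + (q · q) · m, q · q · s(q, q) · q · m, r(r(q, m, q), q + q + m + m, (q · m) · q)), m, q)
  Merge nested applications:  m · m · r(m, m, q) + r(m · q · q · r(m, q, m) · r(q, m, q) · s(m, m), m · m · r(m, q, q), s(s(q, q), m + q + q)) + m + s(q + q, m + q + q) + q + r(r(m + m + m · q · q + q + q + s(m, q), m · q · q · q · s(q, q), r(r(q, m, q), m + m + q + q, m · q · q)), m, q)
  Sort arguments:  m + m · m · r(m, m, q) + q + r(m · q · q · r(m, q, m) · r(q, m, q) · s(m, m), m · m · r(m, q, q), s(s(q, q), m + q + q)) + r(r(m + m + m · q · q + q + q + s(m, q), m · q · q · q · s(q, q), r(r(q, m, q), m + m + q + q, m · q · q)), m, q) + s(q + q, m + q + q)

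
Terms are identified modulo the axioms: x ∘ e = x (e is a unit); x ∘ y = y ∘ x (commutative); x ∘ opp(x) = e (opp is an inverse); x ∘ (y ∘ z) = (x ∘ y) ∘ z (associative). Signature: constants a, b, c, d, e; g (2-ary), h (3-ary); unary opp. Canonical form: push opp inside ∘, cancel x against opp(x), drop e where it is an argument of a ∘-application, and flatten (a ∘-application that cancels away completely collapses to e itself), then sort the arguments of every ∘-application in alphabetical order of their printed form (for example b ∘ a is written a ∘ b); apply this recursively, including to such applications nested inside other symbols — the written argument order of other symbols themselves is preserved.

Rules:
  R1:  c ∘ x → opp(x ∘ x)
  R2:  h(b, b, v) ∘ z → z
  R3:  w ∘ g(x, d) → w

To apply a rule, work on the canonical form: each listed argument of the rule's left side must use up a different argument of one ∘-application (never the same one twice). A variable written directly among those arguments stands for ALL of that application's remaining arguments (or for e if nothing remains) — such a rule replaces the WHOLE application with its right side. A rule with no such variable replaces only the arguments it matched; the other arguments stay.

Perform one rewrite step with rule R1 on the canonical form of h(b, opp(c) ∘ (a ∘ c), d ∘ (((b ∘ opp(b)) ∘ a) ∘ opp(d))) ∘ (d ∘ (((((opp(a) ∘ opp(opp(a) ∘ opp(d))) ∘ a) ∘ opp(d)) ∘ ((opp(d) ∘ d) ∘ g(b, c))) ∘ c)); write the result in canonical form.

Answer: opp(a) ∘ opp(a) ∘ opp(d) ∘ opp(d) ∘ opp(g(b, c)) ∘ opp(g(b, c)) ∘ opp(h(b, a, a)) ∘ opp(h(b, a, a))

Derivation:
Canonical form:  a ∘ c ∘ d ∘ g(b, c) ∘ h(b, a, a)
Match R1:  consume c;  x := a ∘ d ∘ g(b, c) ∘ h(b, a, a)
Every leftover argument binds to the variable; the entire application is replaced.
Giving:  opp(a) ∘ opp(a) ∘ opp(d) ∘ opp(d) ∘ opp(g(b, c)) ∘ opp(g(b, c)) ∘ opp(h(b, a, a)) ∘ opp(h(b, a, a))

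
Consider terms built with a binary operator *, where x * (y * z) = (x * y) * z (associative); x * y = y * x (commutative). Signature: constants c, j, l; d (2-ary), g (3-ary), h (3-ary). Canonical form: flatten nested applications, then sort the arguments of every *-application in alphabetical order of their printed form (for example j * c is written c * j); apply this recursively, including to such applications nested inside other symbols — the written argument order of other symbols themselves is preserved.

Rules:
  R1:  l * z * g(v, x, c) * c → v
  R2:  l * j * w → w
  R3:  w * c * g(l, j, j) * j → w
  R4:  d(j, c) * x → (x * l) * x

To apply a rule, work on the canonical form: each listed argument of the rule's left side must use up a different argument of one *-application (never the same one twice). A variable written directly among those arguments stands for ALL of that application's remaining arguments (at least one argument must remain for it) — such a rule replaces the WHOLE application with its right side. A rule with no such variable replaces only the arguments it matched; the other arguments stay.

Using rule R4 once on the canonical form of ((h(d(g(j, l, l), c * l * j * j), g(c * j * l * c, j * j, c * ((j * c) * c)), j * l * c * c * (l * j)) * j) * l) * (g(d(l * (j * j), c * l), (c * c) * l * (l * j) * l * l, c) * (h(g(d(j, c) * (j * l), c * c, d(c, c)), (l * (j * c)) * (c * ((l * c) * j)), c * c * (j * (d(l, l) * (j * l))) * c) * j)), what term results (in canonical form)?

Canonical form:  g(d(j * j * l, c * l), c * c * j * l * l * l * l, c) * h(d(g(j, l, l), c * j * j * l), g(c * c * j * l, j * j, c * c * c * j), c * c * j * j * l * l) * h(g(d(j, c) * j * l, c * c, d(c, c)), c * c * c * j * j * l * l, c * c * c * d(l, l) * j * j * l) * j * j * l
Match R4:  consume d(j, c);  x := j * l
The extension variable absorbs all remaining arguments, so the whole application is rewritten.
Giving:  g(d(j * j * l, c * l), c * c * j * l * l * l * l, c) * h(d(g(j, l, l), c * j * j * l), g(c * c * j * l, j * j, c * c * c * j), c * c * j * j * l * l) * h(g(j * j * l * l * l, c * c, d(c, c)), c * c * c * j * j * l * l, c * c * c * d(l, l) * j * j * l) * j * j * l

Answer: g(d(j * j * l, c * l), c * c * j * l * l * l * l, c) * h(d(g(j, l, l), c * j * j * l), g(c * c * j * l, j * j, c * c * c * j), c * c * j * j * l * l) * h(g(j * j * l * l * l, c * c, d(c, c)), c * c * c * j * j * l * l, c * c * c * d(l, l) * j * j * l) * j * j * l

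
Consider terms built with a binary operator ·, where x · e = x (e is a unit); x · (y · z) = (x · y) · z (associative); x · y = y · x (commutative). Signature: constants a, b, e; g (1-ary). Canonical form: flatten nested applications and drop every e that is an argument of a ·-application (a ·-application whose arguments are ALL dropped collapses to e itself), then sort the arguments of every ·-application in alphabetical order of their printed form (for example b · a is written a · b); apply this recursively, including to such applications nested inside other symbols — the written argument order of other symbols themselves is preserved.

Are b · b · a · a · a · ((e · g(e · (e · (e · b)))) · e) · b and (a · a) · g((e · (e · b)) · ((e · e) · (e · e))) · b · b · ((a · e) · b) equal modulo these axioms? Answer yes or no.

Left:  b · b · a · a · a · ((e · g(e · (e · (e · b)))) · e) · b
  Merge nested applications:  b · b · a · a · a · e · g(e · (e · (e · b))) · e · b
  Simplify inside:  g(e · (e · (e · b)))  →  g(b)
  Units out:  drop e (×2)
  Order the arguments:  a · a · a · b · b · b · g(b)
Right:  (a · a) · g((e · (e · b)) · ((e · e) · (e · e))) · b · b · ((a · e) · b)
  Un-nest:  a · a · g((e · (e · b)) · ((e · e) · (e · e))) · b · b · a · e · b
  Inside:  g((e · (e · b)) · ((e · e) · (e · e)))  →  g(b)
  Unit:  drop e
  Sort:  a · a · a · b · b · b · g(b)

Answer: yes — both canonical forms are a · a · a · b · b · b · g(b)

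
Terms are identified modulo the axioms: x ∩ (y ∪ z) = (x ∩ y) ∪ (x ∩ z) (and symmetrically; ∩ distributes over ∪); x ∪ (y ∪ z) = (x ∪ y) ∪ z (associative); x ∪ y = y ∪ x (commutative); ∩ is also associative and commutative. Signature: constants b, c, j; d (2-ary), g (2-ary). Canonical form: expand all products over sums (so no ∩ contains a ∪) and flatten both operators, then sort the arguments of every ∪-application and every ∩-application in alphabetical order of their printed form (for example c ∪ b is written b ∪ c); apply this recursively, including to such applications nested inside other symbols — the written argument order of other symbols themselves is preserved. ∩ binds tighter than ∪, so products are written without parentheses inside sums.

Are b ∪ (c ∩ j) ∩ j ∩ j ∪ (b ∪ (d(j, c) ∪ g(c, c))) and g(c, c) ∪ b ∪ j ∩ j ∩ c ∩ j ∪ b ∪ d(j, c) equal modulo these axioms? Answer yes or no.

Answer: yes — both canonical forms are b ∪ b ∪ c ∩ j ∩ j ∩ j ∪ d(j, c) ∪ g(c, c)

Derivation:
Left:  b ∪ (c ∩ j) ∩ j ∩ j ∪ (b ∪ (d(j, c) ∪ g(c, c)))
  Merge nested applications:  b ∪ c ∩ j ∩ j ∩ j ∪ b ∪ d(j, c) ∪ g(c, c)
  Sort:  b ∪ b ∪ c ∩ j ∩ j ∩ j ∪ d(j, c) ∪ g(c, c)
Right:  g(c, c) ∪ b ∪ j ∩ j ∩ c ∩ j ∪ b ∪ d(j, c)
  Merge nested applications:  g(c, c) ∪ b ∪ c ∩ j ∩ j ∩ j ∪ b ∪ d(j, c)
  Order the arguments:  b ∪ b ∪ c ∩ j ∩ j ∩ j ∪ d(j, c) ∪ g(c, c)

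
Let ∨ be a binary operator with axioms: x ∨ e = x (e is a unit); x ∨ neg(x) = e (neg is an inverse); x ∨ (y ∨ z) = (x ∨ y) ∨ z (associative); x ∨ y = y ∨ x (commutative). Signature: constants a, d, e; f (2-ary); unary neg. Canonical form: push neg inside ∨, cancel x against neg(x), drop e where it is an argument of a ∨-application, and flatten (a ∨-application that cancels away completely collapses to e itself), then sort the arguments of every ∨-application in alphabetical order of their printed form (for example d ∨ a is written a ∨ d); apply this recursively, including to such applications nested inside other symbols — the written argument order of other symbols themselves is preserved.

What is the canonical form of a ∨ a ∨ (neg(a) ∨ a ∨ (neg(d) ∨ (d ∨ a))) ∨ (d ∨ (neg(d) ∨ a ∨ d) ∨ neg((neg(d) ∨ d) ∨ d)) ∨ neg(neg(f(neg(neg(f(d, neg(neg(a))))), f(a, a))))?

Push neg inside:  distribute neg over ∨ and collapse double neg
Cancel:  d cancels
Combine occurrences:  a ∨ a ∨ a ∨ a ∨ f(f(d, a), f(a, a))

Answer: a ∨ a ∨ a ∨ a ∨ f(f(d, a), f(a, a))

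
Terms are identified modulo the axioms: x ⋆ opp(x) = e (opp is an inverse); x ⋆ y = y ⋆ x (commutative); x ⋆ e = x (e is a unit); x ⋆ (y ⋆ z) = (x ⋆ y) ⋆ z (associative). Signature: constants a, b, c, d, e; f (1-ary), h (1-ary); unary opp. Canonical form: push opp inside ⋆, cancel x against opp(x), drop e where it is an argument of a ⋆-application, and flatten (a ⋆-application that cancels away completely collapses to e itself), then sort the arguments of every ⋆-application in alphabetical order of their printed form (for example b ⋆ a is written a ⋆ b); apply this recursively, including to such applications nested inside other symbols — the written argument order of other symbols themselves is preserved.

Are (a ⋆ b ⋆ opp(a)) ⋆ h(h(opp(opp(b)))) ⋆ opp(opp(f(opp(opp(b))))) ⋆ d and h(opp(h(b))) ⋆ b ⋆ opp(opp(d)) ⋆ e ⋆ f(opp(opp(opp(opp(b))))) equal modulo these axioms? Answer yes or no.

Left:  (a ⋆ b ⋆ opp(a)) ⋆ h(h(opp(opp(b)))) ⋆ opp(opp(f(opp(opp(b))))) ⋆ d
  Push opp inside:  distribute opp over ⋆ and collapse double opp
  Inverses cancel:  a cancels
  Collect:  b ⋆ h(h(b)) ⋆ f(b) ⋆ d
  Order the arguments:  b ⋆ d ⋆ f(b) ⋆ h(h(b))
Right:  h(opp(h(b))) ⋆ b ⋆ opp(opp(d)) ⋆ e ⋆ f(opp(opp(opp(opp(b)))))
  Push opp inside:  distribute opp over ⋆ and collapse double opp
  Collect:  h(opp(h(b))) ⋆ b ⋆ d ⋆ f(b)
  Sort:  b ⋆ d ⋆ f(b) ⋆ h(opp(h(b)))

Answer: no — b ⋆ d ⋆ f(b) ⋆ h(h(b)) vs b ⋆ d ⋆ f(b) ⋆ h(opp(h(b)))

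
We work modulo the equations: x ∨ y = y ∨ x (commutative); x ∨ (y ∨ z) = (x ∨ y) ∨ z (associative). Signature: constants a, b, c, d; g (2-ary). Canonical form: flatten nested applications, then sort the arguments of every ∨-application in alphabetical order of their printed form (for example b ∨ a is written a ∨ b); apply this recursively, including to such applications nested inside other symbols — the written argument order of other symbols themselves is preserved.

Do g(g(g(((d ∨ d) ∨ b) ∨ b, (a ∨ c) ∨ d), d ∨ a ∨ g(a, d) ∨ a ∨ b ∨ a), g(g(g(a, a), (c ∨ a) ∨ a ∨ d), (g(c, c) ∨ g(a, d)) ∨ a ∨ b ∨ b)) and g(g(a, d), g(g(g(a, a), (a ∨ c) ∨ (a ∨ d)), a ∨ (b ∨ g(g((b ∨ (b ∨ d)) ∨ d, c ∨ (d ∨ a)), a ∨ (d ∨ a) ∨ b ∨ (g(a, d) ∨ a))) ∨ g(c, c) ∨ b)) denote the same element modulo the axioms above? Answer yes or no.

Left:  g(g(g(((d ∨ d) ∨ b) ∨ b, (a ∨ c) ∨ d), d ∨ a ∨ g(a, d) ∨ a ∨ b ∨ a), g(g(g(a, a), (c ∨ a) ∨ a ∨ d), (g(c, c) ∨ g(a, d)) ∨ a ∨ b ∨ b))
  Focus inside:  (g(c, c) ∨ g(a, d)) ∨ a ∨ b ∨ b
  Flatten:  g(c, c) ∨ g(a, d) ∨ a ∨ b ∨ b
  Order the arguments:  a ∨ b ∨ b ∨ g(a, d) ∨ g(c, c)
  Put back:  g(g(g(b ∨ b ∨ d ∨ d, a ∨ c ∨ d), a ∨ a ∨ a ∨ b ∨ d ∨ g(a, d)), g(g(g(a, a), a ∨ a ∨ c ∨ d), a ∨ b ∨ b ∨ g(a, d) ∨ g(c, c)))
Right:  g(g(a, d), g(g(g(a, a), (a ∨ c) ∨ (a ∨ d)), a ∨ (b ∨ g(g((b ∨ (b ∨ d)) ∨ d, c ∨ (d ∨ a)), a ∨ (d ∨ a) ∨ b ∨ (g(a, d) ∨ a))) ∨ g(c, c) ∨ b))
  Work inside:  a ∨ (b ∨ g(g((b ∨ (b ∨ d)) ∨ d, c ∨ (d ∨ a)), a ∨ (d ∨ a) ∨ b ∨ (g(a, d) ∨ a))) ∨ g(c, c) ∨ b
  Merge nested applications:  a ∨ b ∨ g(g((b ∨ (b ∨ d)) ∨ d, c ∨ (d ∨ a)), a ∨ (d ∨ a) ∨ b ∨ (g(a, d) ∨ a)) ∨ g(c, c) ∨ b
  Canonicalize subterm:  g(g((b ∨ (b ∨ d)) ∨ d, c ∨ (d ∨ a)), a ∨ (d ∨ a) ∨ b ∨ (g(a, d) ∨ a))  →  g(g(b ∨ b ∨ d ∨ d, a ∨ c ∨ d), a ∨ a ∨ a ∨ b ∨ d ∨ g(a, d))
  Sort:  a ∨ b ∨ b ∨ g(c, c) ∨ g(g(b ∨ b ∨ d ∨ d, a ∨ c ∨ d), a ∨ a ∨ a ∨ b ∨ d ∨ g(a, d))
  Reassemble:  g(g(a, d), g(g(g(a, a), a ∨ a ∨ c ∨ d), a ∨ b ∨ b ∨ g(c, c) ∨ g(g(b ∨ b ∨ d ∨ d, a ∨ c ∨ d), a ∨ a ∨ a ∨ b ∨ d ∨ g(a, d))))

Answer: no — g(g(g(b ∨ b ∨ d ∨ d, a ∨ c ∨ d), a ∨ a ∨ a ∨ b ∨ d ∨ g(a, d)), g(g(g(a, a), a ∨ a ∨ c ∨ d), a ∨ b ∨ b ∨ g(a, d) ∨ g(c, c))) vs g(g(a, d), g(g(g(a, a), a ∨ a ∨ c ∨ d), a ∨ b ∨ b ∨ g(c, c) ∨ g(g(b ∨ b ∨ d ∨ d, a ∨ c ∨ d), a ∨ a ∨ a ∨ b ∨ d ∨ g(a, d))))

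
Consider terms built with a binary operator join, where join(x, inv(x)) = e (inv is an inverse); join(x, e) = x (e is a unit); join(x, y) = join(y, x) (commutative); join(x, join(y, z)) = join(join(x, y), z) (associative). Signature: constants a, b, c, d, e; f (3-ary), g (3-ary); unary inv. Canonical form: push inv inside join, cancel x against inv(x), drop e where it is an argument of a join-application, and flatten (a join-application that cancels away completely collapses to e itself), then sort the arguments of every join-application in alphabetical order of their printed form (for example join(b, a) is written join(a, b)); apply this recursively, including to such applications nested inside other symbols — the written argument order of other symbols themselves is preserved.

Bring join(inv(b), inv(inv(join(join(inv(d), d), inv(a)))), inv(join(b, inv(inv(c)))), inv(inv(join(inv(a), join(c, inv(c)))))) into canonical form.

Answer: join(inv(a), inv(a), inv(b), inv(b), inv(c))

Derivation:
Push inv inside:  distribute inv over join and collapse double inv
Cancel inverse pairs:  d cancels
Collect:  join(inv(b), inv(b), inv(a), inv(a), inv(c))
Sort:  join(inv(a), inv(a), inv(b), inv(b), inv(c))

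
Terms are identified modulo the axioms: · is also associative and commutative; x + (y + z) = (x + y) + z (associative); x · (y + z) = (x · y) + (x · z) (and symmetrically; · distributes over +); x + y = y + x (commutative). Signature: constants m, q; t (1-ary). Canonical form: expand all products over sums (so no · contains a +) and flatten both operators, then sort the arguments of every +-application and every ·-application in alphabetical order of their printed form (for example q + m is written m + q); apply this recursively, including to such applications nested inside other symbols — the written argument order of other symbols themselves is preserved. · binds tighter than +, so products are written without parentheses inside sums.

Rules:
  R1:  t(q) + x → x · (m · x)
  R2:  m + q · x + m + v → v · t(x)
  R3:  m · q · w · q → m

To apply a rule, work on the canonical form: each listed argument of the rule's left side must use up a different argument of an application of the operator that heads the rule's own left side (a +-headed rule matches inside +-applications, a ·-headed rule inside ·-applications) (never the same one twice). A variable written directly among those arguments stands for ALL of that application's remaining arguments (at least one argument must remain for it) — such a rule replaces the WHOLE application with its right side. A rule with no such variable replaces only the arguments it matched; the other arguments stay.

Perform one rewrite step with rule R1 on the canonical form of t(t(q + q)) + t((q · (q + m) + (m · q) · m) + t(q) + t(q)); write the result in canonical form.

Canonical form:  t(m · m · q + m · q + q · q + t(q) + t(q)) + t(t(q + q))
Apply R1:  consuming t(q);  x := m · m · q + m · q + q · q + t(q)
The extension variable absorbs all remaining arguments, so the whole application is rewritten.
Giving:  t(m · m · m · m · m · q · q + m · m · m · m · q · q + m · m · m · m · q · q + m · m · m · q · q + m · m · m · q · q · q + m · m · m · q · q · q + m · m · m · q · t(q) + m · m · m · q · t(q) + m · m · q · q · q + m · m · q · q · q + m · m · q · t(q) + m · m · q · t(q) + m · q · q · q · q + m · q · q · t(q) + m · q · q · t(q) + m · t(q) · t(q)) + t(t(q + q))

Answer: t(m · m · m · m · m · q · q + m · m · m · m · q · q + m · m · m · m · q · q + m · m · m · q · q + m · m · m · q · q · q + m · m · m · q · q · q + m · m · m · q · t(q) + m · m · m · q · t(q) + m · m · q · q · q + m · m · q · q · q + m · m · q · t(q) + m · m · q · t(q) + m · q · q · q · q + m · q · q · t(q) + m · q · q · t(q) + m · t(q) · t(q)) + t(t(q + q))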